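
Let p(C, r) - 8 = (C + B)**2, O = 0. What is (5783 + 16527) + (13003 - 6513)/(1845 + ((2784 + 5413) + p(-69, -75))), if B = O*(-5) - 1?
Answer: 33354099/1495 ≈ 22310.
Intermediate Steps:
B = -1 (B = 0*(-5) - 1 = 0 - 1 = -1)
p(C, r) = 8 + (-1 + C)**2 (p(C, r) = 8 + (C - 1)**2 = 8 + (-1 + C)**2)
(5783 + 16527) + (13003 - 6513)/(1845 + ((2784 + 5413) + p(-69, -75))) = (5783 + 16527) + (13003 - 6513)/(1845 + ((2784 + 5413) + (8 + (-1 - 69)**2))) = 22310 + 6490/(1845 + (8197 + (8 + (-70)**2))) = 22310 + 6490/(1845 + (8197 + (8 + 4900))) = 22310 + 6490/(1845 + (8197 + 4908)) = 22310 + 6490/(1845 + 13105) = 22310 + 6490/14950 = 22310 + 6490*(1/14950) = 22310 + 649/1495 = 33354099/1495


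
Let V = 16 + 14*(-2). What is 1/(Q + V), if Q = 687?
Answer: 1/675 ≈ 0.0014815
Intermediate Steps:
V = -12 (V = 16 - 28 = -12)
1/(Q + V) = 1/(687 - 12) = 1/675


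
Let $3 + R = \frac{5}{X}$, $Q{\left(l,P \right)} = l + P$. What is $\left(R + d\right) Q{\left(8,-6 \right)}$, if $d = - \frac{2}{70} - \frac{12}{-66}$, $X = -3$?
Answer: $- \frac{10426}{1155} \approx -9.0268$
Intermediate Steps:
$d = \frac{59}{385}$ ($d = \left(-2\right) \frac{1}{70} - - \frac{2}{11} = - \frac{1}{35} + \frac{2}{11} = \frac{59}{385} \approx 0.15325$)
$Q{\left(l,P \right)} = P + l$
$R = - \frac{14}{3}$ ($R = -3 + \frac{5}{-3} = -3 + 5 \left(- \frac{1}{3}\right) = -3 - \frac{5}{3} = - \frac{14}{3} \approx -4.6667$)
$\left(R + d\right) Q{\left(8,-6 \right)} = \left(- \frac{14}{3} + \frac{59}{385}\right) \left(-6 + 8\right) = \left(- \frac{5213}{1155}\right) 2 = - \frac{10426}{1155}$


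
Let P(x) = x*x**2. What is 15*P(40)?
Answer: 960000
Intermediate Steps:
P(x) = x**3
15*P(40) = 15*40**3 = 15*64000 = 960000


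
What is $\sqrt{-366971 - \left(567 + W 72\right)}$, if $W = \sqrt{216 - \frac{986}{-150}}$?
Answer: $\frac{\sqrt{-9188450 - 120 \sqrt{50079}}}{5} \approx 607.13 i$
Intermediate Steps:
$W = \frac{\sqrt{50079}}{15}$ ($W = \sqrt{216 - - \frac{493}{75}} = \sqrt{216 + \frac{493}{75}} = \sqrt{\frac{16693}{75}} = \frac{\sqrt{50079}}{15} \approx 14.919$)
$\sqrt{-366971 - \left(567 + W 72\right)} = \sqrt{-366971 + \left(7 \left(-81\right) - \frac{\sqrt{50079}}{15} \cdot 72\right)} = \sqrt{-366971 - \left(567 + \frac{24 \sqrt{50079}}{5}\right)} = \sqrt{-367538 - \frac{24 \sqrt{50079}}{5}}$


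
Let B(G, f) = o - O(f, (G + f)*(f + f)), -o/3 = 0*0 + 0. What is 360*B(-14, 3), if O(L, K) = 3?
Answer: -1080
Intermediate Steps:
o = 0 (o = -3*(0*0 + 0) = -3*(0 + 0) = -3*0 = 0)
B(G, f) = -3 (B(G, f) = 0 - 1*3 = 0 - 3 = -3)
360*B(-14, 3) = 360*(-3) = -1080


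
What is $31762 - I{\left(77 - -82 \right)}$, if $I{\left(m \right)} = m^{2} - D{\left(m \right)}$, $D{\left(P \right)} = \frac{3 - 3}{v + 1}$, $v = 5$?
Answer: $6481$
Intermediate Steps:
$D{\left(P \right)} = 0$ ($D{\left(P \right)} = \frac{3 - 3}{5 + 1} = \frac{0}{6} = 0 \cdot \frac{1}{6} = 0$)
$I{\left(m \right)} = m^{2}$ ($I{\left(m \right)} = m^{2} - 0 = m^{2} + 0 = m^{2}$)
$31762 - I{\left(77 - -82 \right)} = 31762 - \left(77 - -82\right)^{2} = 31762 - \left(77 + 82\right)^{2} = 31762 - 159^{2} = 31762 - 25281 = 6481$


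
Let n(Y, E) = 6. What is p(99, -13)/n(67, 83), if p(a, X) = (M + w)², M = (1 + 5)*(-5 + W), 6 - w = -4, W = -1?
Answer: 338/3 ≈ 112.67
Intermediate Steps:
w = 10 (w = 6 - 1*(-4) = 6 + 4 = 10)
M = -36 (M = (1 + 5)*(-5 - 1) = 6*(-6) = -36)
p(a, X) = 676 (p(a, X) = (-36 + 10)² = (-26)² = 676)
p(99, -13)/n(67, 83) = 676/6 = 676*(⅙) = 338/3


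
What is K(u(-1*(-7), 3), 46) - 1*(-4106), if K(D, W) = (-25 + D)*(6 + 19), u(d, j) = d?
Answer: 3656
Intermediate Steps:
K(D, W) = -625 + 25*D (K(D, W) = (-25 + D)*25 = -625 + 25*D)
K(u(-1*(-7), 3), 46) - 1*(-4106) = (-625 + 25*(-1*(-7))) - 1*(-4106) = (-625 + 25*7) + 4106 = (-625 + 175) + 4106 = -450 + 4106 = 3656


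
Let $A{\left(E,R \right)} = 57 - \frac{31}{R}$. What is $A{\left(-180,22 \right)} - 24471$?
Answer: $- \frac{537139}{22} \approx -24415.0$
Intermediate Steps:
$A{\left(-180,22 \right)} - 24471 = \left(57 - \frac{31}{22}\right) - 24471 = \frac{1223}{22} - 24471 = - \frac{537139}{22}$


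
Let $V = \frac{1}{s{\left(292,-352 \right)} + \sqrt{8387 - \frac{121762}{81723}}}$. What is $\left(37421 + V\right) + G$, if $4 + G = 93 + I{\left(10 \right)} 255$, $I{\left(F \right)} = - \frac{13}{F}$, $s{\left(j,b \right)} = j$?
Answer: $\frac{74357 \sqrt{685289039} + 21712246 \sqrt{81723}}{2 \left(\sqrt{685289039} + 292 \sqrt{81723}\right)} \approx 37179.0$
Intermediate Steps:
$V = \frac{1}{292 + \frac{\sqrt{56003876134197}}{81723}}$ ($V = \frac{1}{292 + \sqrt{8387 - \frac{121762}{81723}}} = \frac{1}{292 + \sqrt{\frac{685289039}{81723}}} = \frac{1}{292 + \frac{\sqrt{56003876134197}}{81723}} \approx 0.0026071$)
$G = - \frac{485}{2}$ ($G = -4 + \left(93 + - \frac{13}{10} \cdot 255\right) = -4 + \left(93 + \left(-13\right) \frac{1}{10} \cdot 255\right) = -4 + \left(93 - \frac{663}{2}\right) = -4 - \frac{477}{2} = - \frac{485}{2} \approx -242.5$)
$\left(37421 + V\right) + G = \left(37421 + \frac{\sqrt{81723}}{\sqrt{685289039} + 292 \sqrt{81723}}\right) - \frac{485}{2} = \frac{74357}{2} + \frac{\sqrt{81723}}{\sqrt{685289039} + 292 \sqrt{81723}}$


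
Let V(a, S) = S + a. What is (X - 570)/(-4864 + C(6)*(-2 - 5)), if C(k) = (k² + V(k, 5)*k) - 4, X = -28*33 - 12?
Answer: 251/925 ≈ 0.27135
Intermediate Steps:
X = -936 (X = -924 - 12 = -936)
C(k) = -4 + k² + k*(5 + k) (C(k) = (k² + (5 + k)*k) - 4 = (k² + k*(5 + k)) - 4 = -4 + k² + k*(5 + k))
(X - 570)/(-4864 + C(6)*(-2 - 5)) = (-936 - 570)/(-4864 + (-4 + 6² + 6*(5 + 6))*(-2 - 5)) = -1506/(-4864 + (-4 + 36 + 6*11)*(-7)) = -1506/(-4864 + (-4 + 36 + 66)*(-7)) = -1506/(-4864 + 98*(-7)) = -1506/(-4864 - 686) = -1506/(-5550) = -1506*(-1/5550) = 251/925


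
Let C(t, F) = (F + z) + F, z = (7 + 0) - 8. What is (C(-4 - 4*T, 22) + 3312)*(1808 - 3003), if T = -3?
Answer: -4009225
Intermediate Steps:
z = -1 (z = 7 - 8 = -1)
C(t, F) = -1 + 2*F (C(t, F) = (F - 1) + F = (-1 + F) + F = -1 + 2*F)
(C(-4 - 4*T, 22) + 3312)*(1808 - 3003) = ((-1 + 2*22) + 3312)*(1808 - 3003) = ((-1 + 44) + 3312)*(-1195) = (43 + 3312)*(-1195) = 3355*(-1195) = -4009225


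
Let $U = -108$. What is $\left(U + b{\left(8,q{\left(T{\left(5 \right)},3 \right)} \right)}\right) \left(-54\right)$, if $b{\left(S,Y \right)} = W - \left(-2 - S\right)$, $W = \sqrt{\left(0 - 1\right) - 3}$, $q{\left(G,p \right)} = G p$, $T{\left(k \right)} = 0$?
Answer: $5292 - 108 i \approx 5292.0 - 108.0 i$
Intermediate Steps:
$W = 2 i$ ($W = \sqrt{-1 - 3} = \sqrt{-4} = 2 i \approx 2.0 i$)
$b{\left(S,Y \right)} = 2 + S + 2 i$ ($b{\left(S,Y \right)} = 2 i - \left(-2 - S\right) = 2 i + \left(2 + S\right) = 2 + S + 2 i$)
$\left(U + b{\left(8,q{\left(T{\left(5 \right)},3 \right)} \right)}\right) \left(-54\right) = \left(-108 + \left(2 + 8 + 2 i\right)\right) \left(-54\right) = \left(-108 + \left(10 + 2 i\right)\right) \left(-54\right) = \left(-98 + 2 i\right) \left(-54\right) = 5292 - 108 i$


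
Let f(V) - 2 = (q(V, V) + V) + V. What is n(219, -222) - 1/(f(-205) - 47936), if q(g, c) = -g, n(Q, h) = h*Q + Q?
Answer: -2329879460/48139 ≈ -48399.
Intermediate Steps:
n(Q, h) = Q + Q*h (n(Q, h) = Q*h + Q = Q + Q*h)
f(V) = 2 + V (f(V) = 2 + ((-V + V) + V) = 2 + (0 + V) = 2 + V)
n(219, -222) - 1/(f(-205) - 47936) = 219*(1 - 222) - 1/((2 - 205) - 47936) = 219*(-221) - 1/(-203 - 47936) = -48399 - 1/(-48139) = -48399 - 1*(-1/48139) = -48399 + 1/48139 = -2329879460/48139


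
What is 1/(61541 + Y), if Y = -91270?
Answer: -1/29729 ≈ -3.3637e-5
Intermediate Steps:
1/(61541 + Y) = 1/(61541 - 91270) = 1/(-29729) = -1/29729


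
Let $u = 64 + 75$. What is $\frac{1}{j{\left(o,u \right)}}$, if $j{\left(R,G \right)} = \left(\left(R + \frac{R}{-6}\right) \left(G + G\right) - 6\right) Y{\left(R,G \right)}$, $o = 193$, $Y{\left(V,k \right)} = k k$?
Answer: $\frac{3}{2591274557} \approx 1.1577 \cdot 10^{-9}$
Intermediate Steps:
$Y{\left(V,k \right)} = k^{2}$
$u = 139$
$j{\left(R,G \right)} = G^{2} \left(-6 + \frac{5 G R}{3}\right)$ ($j{\left(R,G \right)} = \left(\left(R + \frac{R}{-6}\right) \left(G + G\right) - 6\right) G^{2} = \left(\left(R + R \left(- \frac{1}{6}\right)\right) 2 G - 6\right) G^{2} = \left(\left(R - \frac{R}{6}\right) 2 G - 6\right) G^{2} = \left(\frac{5 R}{6} \cdot 2 G - 6\right) G^{2} = \left(\frac{5 G R}{3} - 6\right) G^{2} = \left(-6 + \frac{5 G R}{3}\right) G^{2} = G^{2} \left(-6 + \frac{5 G R}{3}\right)$)
$\frac{1}{j{\left(o,u \right)}} = \frac{1}{\frac{1}{3} \cdot 139^{2} \left(-18 + 5 \cdot 139 \cdot 193\right)} = \frac{1}{\frac{1}{3} \cdot 19321 \left(-18 + 134135\right)} = \frac{1}{\frac{1}{3} \cdot 19321 \cdot 134117} = \frac{1}{\frac{2591274557}{3}} = \frac{3}{2591274557}$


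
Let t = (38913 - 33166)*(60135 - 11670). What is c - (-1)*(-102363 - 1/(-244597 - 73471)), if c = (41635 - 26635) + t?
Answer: 88563169443457/318068 ≈ 2.7844e+8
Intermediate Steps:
t = 278528355 (t = 5747*48465 = 278528355)
c = 278543355 (c = (41635 - 26635) + 278528355 = 15000 + 278528355 = 278543355)
c - (-1)*(-102363 - 1/(-244597 - 73471)) = 278543355 - (-1)*(-102363 - 1/(-244597 - 73471)) = 278543355 - (-1)*(-102363 - 1/(-318068)) = 278543355 - (-1)*(-102363 - 1*(-1/318068)) = 278543355 - (-1)*(-102363 + 1/318068) = 278543355 - (-1)*(-32558394683)/318068 = 278543355 - 1*32558394683/318068 = 278543355 - 32558394683/318068 = 88563169443457/318068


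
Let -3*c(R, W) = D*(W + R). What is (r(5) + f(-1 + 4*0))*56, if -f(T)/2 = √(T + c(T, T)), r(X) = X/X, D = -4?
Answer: 56 - 112*I*√33/3 ≈ 56.0 - 214.46*I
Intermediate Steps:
c(R, W) = 4*R/3 + 4*W/3 (c(R, W) = -(-4)*(W + R)/3 = -(-4)*(R + W)/3 = -(-4*R - 4*W)/3 = 4*R/3 + 4*W/3)
r(X) = 1
f(T) = -2*√33*√T/3 (f(T) = -2*√(T + (4*T/3 + 4*T/3)) = -2*√(T + 8*T/3) = -2*√33*√T/3)
(r(5) + f(-1 + 4*0))*56 = (1 - 2*√33*√(-1 + 4*0)/3)*56 = (1 - 2*√33*√(-1 + 0)/3)*56 = (1 - 2*√33*√(-1)/3)*56 = (1 - 2*√33*I/3)*56 = (1 - 2*I*√33/3)*56 = 56 - 112*I*√33/3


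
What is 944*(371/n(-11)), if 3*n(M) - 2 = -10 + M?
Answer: -1050672/19 ≈ -55299.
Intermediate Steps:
n(M) = -8/3 + M/3 (n(M) = ⅔ + (-10 + M)/3 = ⅔ + (-10/3 + M/3) = -8/3 + M/3)
944*(371/n(-11)) = 944*(371/(-8/3 + (⅓)*(-11))) = 944*(371/(-8/3 - 11/3)) = 944*(371/(-19/3)) = 944*(371*(-3/19)) = 944*(-1113/19) = -1050672/19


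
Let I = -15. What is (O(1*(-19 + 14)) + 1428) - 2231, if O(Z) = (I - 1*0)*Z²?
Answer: -1178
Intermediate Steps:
O(Z) = -15*Z² (O(Z) = (-15 - 1*0)*Z² = (-15 + 0)*Z² = -15*Z²)
(O(1*(-19 + 14)) + 1428) - 2231 = (-15*(-19 + 14)² + 1428) - 2231 = (-15*(1*(-5))² + 1428) - 2231 = (-15*(-5)² + 1428) - 2231 = (-15*25 + 1428) - 2231 = (-375 + 1428) - 2231 = 1053 - 2231 = -1178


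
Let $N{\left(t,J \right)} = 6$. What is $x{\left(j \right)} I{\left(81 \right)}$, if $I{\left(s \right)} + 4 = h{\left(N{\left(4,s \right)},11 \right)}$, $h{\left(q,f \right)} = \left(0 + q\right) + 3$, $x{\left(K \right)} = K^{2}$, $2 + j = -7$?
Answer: $405$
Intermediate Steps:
$j = -9$ ($j = -2 - 7 = -9$)
$h{\left(q,f \right)} = 3 + q$ ($h{\left(q,f \right)} = q + 3 = 3 + q$)
$I{\left(s \right)} = 5$ ($I{\left(s \right)} = -4 + \left(3 + 6\right) = -4 + 9 = 5$)
$x{\left(j \right)} I{\left(81 \right)} = \left(-9\right)^{2} \cdot 5 = 81 \cdot 5 = 405$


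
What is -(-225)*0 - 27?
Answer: -27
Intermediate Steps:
-(-225)*0 - 27 = -45*0 - 27 = 0 - 27 = -27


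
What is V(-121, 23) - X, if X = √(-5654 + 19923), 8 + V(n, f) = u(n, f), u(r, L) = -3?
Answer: -11 - √14269 ≈ -130.45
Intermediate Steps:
V(n, f) = -11 (V(n, f) = -8 - 3 = -11)
X = √14269 ≈ 119.45
V(-121, 23) - X = -11 - √14269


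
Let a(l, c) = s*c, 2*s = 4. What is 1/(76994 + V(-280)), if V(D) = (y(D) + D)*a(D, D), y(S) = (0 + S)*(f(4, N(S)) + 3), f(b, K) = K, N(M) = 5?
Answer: 1/1488194 ≈ 6.7196e-7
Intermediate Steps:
s = 2 (s = (1/2)*4 = 2)
a(l, c) = 2*c
y(S) = 8*S (y(S) = (0 + S)*(5 + 3) = S*8 = 8*S)
V(D) = 18*D**2 (V(D) = (8*D + D)*(2*D) = (9*D)*(2*D) = 18*D**2)
1/(76994 + V(-280)) = 1/(76994 + 18*(-280)**2) = 1/(76994 + 18*78400) = 1/(76994 + 1411200) = 1/1488194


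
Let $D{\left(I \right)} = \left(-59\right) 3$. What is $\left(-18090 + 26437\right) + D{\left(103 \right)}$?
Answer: $8170$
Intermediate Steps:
$D{\left(I \right)} = -177$
$\left(-18090 + 26437\right) + D{\left(103 \right)} = \left(-18090 + 26437\right) - 177 = 8347 - 177 = 8170$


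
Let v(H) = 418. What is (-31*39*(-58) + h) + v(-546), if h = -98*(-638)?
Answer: 133064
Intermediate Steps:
h = 62524
(-31*39*(-58) + h) + v(-546) = (-31*39*(-58) + 62524) + 418 = (-1209*(-58) + 62524) + 418 = (70122 + 62524) + 418 = 132646 + 418 = 133064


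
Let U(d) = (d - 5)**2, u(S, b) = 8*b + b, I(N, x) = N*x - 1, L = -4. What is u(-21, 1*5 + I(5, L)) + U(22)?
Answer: 145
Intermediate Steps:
I(N, x) = -1 + N*x
u(S, b) = 9*b
U(d) = (-5 + d)**2
u(-21, 1*5 + I(5, L)) + U(22) = 9*(1*5 + (-1 + 5*(-4))) + (-5 + 22)**2 = 9*(5 + (-1 - 20)) + 17**2 = 9*(5 - 21) + 289 = 9*(-16) + 289 = -144 + 289 = 145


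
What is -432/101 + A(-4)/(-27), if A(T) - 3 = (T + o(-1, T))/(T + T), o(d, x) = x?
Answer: -12068/2727 ≈ -4.4254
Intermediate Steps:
A(T) = 4 (A(T) = 3 + (T + T)/(T + T) = 3 + (2*T)/((2*T)) = 3 + (2*T)*(1/(2*T)) = 3 + 1 = 4)
-432/101 + A(-4)/(-27) = -432/101 + 4/(-27) = -432*1/101 + 4*(-1/27) = -432/101 - 4/27 = -12068/2727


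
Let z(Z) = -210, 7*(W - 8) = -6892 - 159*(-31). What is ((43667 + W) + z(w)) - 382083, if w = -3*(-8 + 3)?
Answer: -2372289/7 ≈ -3.3890e+5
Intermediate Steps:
w = 15 (w = -3*(-5) = 15)
W = -1907/7 (W = 8 + (-6892 - 159*(-31))/7 = 8 + (-6892 + 4929)/7 = 8 + (⅐)*(-1963) = 8 - 1963/7 = -1907/7 ≈ -272.43)
((43667 + W) + z(w)) - 382083 = ((43667 - 1907/7) - 210) - 382083 = (303762/7 - 210) - 382083 = 302292/7 - 382083 = -2372289/7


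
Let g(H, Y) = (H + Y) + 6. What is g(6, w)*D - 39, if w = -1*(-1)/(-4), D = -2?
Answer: -125/2 ≈ -62.500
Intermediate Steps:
w = -¼ (w = 1*(-¼) = -¼ ≈ -0.25000)
g(H, Y) = 6 + H + Y
g(6, w)*D - 39 = (6 + 6 - ¼)*(-2) - 39 = (47/4)*(-2) - 39 = -47/2 - 39 = -125/2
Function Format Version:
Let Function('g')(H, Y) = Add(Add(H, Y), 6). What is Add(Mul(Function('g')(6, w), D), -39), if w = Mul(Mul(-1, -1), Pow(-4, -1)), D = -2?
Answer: Rational(-125, 2) ≈ -62.500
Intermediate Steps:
w = Rational(-1, 4) (w = Mul(1, Rational(-1, 4)) = Rational(-1, 4) ≈ -0.25000)
Function('g')(H, Y) = Add(6, H, Y)
Add(Mul(Function('g')(6, w), D), -39) = Add(Mul(Add(6, 6, Rational(-1, 4)), -2), -39) = Add(Mul(Rational(47, 4), -2), -39) = Add(Rational(-47, 2), -39) = Rational(-125, 2)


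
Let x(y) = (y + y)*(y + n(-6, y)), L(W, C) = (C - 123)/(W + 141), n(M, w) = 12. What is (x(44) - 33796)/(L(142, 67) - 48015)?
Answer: 8169644/13588301 ≈ 0.60123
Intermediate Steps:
L(W, C) = (-123 + C)/(141 + W)
x(y) = 2*y*(12 + y) (x(y) = (y + y)*(y + 12) = (2*y)*(12 + y) = 2*y*(12 + y))
(x(44) - 33796)/(L(142, 67) - 48015) = (2*44*(12 + 44) - 33796)/((-123 + 67)/(141 + 142) - 48015) = (2*44*56 - 33796)/(-56/283 - 48015) = (4928 - 33796)/((1/283)*(-56) - 48015) = -28868/(-56/283 - 48015) = -28868/(-13588301/283) = -28868*(-283/13588301) = 8169644/13588301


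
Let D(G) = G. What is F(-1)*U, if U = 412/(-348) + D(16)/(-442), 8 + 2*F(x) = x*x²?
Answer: 70377/12818 ≈ 5.4905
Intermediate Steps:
F(x) = -4 + x³/2 (F(x) = -4 + (x*x²)/2 = -4 + x³/2)
U = -23459/19227 (U = 412/(-348) + 16/(-442) = 412*(-1/348) + 16*(-1/442) = -103/87 - 8/221 = -23459/19227 ≈ -1.2201)
F(-1)*U = (-4 + (½)*(-1)³)*(-23459/19227) = (-4 + (½)*(-1))*(-23459/19227) = (-4 - ½)*(-23459/19227) = -9/2*(-23459/19227) = 70377/12818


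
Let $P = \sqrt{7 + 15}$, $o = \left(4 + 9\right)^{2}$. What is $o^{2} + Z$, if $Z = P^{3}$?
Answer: $28561 + 22 \sqrt{22} \approx 28664.0$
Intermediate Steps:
$o = 169$ ($o = 13^{2} = 169$)
$P = \sqrt{22} \approx 4.6904$
$Z = 22 \sqrt{22}$ ($Z = \left(\sqrt{22}\right)^{3} = 22 \sqrt{22} \approx 103.19$)
$o^{2} + Z = 169^{2} + 22 \sqrt{22} = 28561 + 22 \sqrt{22}$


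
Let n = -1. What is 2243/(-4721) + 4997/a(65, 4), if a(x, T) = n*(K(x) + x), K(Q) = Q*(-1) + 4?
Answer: -23599809/18884 ≈ -1249.7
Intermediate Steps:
K(Q) = 4 - Q (K(Q) = -Q + 4 = 4 - Q)
a(x, T) = -4 (a(x, T) = -((4 - x) + x) = -1*4 = -4)
2243/(-4721) + 4997/a(65, 4) = 2243/(-4721) + 4997/(-4) = 2243*(-1/4721) + 4997*(-¼) = -2243/4721 - 4997/4 = -23599809/18884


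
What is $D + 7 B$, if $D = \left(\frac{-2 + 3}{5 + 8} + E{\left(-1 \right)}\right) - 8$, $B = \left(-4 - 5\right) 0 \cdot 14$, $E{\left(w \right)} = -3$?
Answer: $- \frac{142}{13} \approx -10.923$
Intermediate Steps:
$B = 0$ ($B = \left(-9\right) 0 \cdot 14 = 0 \cdot 14 = 0$)
$D = - \frac{142}{13}$ ($D = \left(\frac{-2 + 3}{5 + 8} - 3\right) - 8 = \left(1 \cdot \frac{1}{13} - 3\right) - 8 = \left(\frac{1}{13} - 3\right) - 8 = - \frac{38}{13} - 8 = - \frac{142}{13} \approx -10.923$)
$D + 7 B = - \frac{142}{13} + 7 \cdot 0 = - \frac{142}{13} + 0 = - \frac{142}{13}$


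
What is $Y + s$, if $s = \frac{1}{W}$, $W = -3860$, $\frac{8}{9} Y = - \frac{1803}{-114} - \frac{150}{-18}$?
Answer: $\frac{7969859}{293360} \approx 27.168$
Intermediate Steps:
$Y = \frac{8259}{304}$ ($Y = \frac{9 \left(- \frac{1803}{-114} - \frac{150}{-18}\right)}{8} = \frac{9 \left(\left(-1803\right) \left(- \frac{1}{114}\right) - - \frac{25}{3}\right)}{8} = \frac{9 \left(\frac{601}{38} + \frac{25}{3}\right)}{8} = \frac{9}{8} \cdot \frac{2753}{114} = \frac{8259}{304} \approx 27.168$)
$s = - \frac{1}{3860}$ ($s = \frac{1}{-3860} = - \frac{1}{3860} \approx -0.00025907$)
$Y + s = \frac{8259}{304} - \frac{1}{3860} = \frac{7969859}{293360}$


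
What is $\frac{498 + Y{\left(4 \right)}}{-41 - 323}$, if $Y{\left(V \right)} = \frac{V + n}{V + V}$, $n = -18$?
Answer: $- \frac{1985}{1456} \approx -1.3633$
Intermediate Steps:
$Y{\left(V \right)} = \frac{-18 + V}{2 V}$ ($Y{\left(V \right)} = \frac{V - 18}{V + V} = \frac{-18 + V}{2 V}$)
$\frac{498 + Y{\left(4 \right)}}{-41 - 323} = \frac{498 + \frac{-18 + 4}{2 \cdot 4}}{-41 - 323} = \frac{498 + \frac{1}{2} \cdot \frac{1}{4} \left(-14\right)}{-364} = \left(498 - \frac{7}{4}\right) \left(- \frac{1}{364}\right) = \frac{1985}{4} \left(- \frac{1}{364}\right) = - \frac{1985}{1456}$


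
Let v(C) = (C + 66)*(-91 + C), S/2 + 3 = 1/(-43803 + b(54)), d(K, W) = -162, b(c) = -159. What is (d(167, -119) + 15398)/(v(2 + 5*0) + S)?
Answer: -334902516/133160899 ≈ -2.5150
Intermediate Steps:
S = -131887/21981 (S = -6 + 2/(-43803 - 159) = -6 + 2/(-43962) = -6 + 2*(-1/43962) = -6 - 1/21981 = -131887/21981 ≈ -6.0000)
v(C) = (-91 + C)*(66 + C) (v(C) = (66 + C)*(-91 + C) = (-91 + C)*(66 + C))
(d(167, -119) + 15398)/(v(2 + 5*0) + S) = (-162 + 15398)/((-6006 + (2 + 5*0)² - 25*(2 + 5*0)) - 131887/21981) = 15236/((-6006 + (2 + 0)² - 25*(2 + 0)) - 131887/21981) = 15236/((-6006 + 2² - 25*2) - 131887/21981) = 15236/((-6006 + 4 - 50) - 131887/21981) = 15236/(-6052 - 131887/21981) = 15236/(-133160899/21981) = 15236*(-21981/133160899) = -334902516/133160899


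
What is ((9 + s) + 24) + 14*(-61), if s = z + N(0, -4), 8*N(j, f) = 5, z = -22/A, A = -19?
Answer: -124521/152 ≈ -819.22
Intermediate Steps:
z = 22/19 (z = -22/(-19) = -22*(-1/19) = 22/19 ≈ 1.1579)
N(j, f) = 5/8 (N(j, f) = (1/8)*5 = 5/8)
s = 271/152 (s = 22/19 + 5/8 = 271/152 ≈ 1.7829)
((9 + s) + 24) + 14*(-61) = ((9 + 271/152) + 24) + 14*(-61) = (1639/152 + 24) - 854 = 5287/152 - 854 = -124521/152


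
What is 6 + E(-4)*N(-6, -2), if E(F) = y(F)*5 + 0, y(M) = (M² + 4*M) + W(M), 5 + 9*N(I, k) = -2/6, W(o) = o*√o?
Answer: 6 + 640*I/27 ≈ 6.0 + 23.704*I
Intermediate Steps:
W(o) = o^(3/2)
N(I, k) = -16/27 (N(I, k) = -5/9 + (-2/6)/9 = -5/9 + (-2*⅙)/9 = -5/9 + (⅑)*(-⅓) = -5/9 - 1/27 = -16/27)
y(M) = M² + M^(3/2) + 4*M (y(M) = (M² + 4*M) + M^(3/2) = M² + M^(3/2) + 4*M)
E(F) = 5*F² + 5*F^(3/2) + 20*F (E(F) = (F² + F^(3/2) + 4*F)*5 + 0 = (5*F² + 5*F^(3/2) + 20*F) + 0 = 5*F² + 5*F^(3/2) + 20*F)
6 + E(-4)*N(-6, -2) = 6 + (5*(-4)² + 5*(-4)^(3/2) + 20*(-4))*(-16/27) = 6 + (5*16 + 5*(-8*I) - 80)*(-16/27) = 6 + (80 - 40*I - 80)*(-16/27) = 6 - 40*I*(-16/27) = 6 + 640*I/27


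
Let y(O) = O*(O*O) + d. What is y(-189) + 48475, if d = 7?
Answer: -6702787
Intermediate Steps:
y(O) = 7 + O³ (y(O) = O*(O*O) + 7 = O*O² + 7 = O³ + 7 = 7 + O³)
y(-189) + 48475 = (7 + (-189)³) + 48475 = (7 - 6751269) + 48475 = -6751262 + 48475 = -6702787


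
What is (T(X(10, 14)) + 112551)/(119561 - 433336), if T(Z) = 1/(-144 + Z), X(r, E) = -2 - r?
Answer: -3511591/9789780 ≈ -0.35870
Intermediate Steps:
(T(X(10, 14)) + 112551)/(119561 - 433336) = (1/(-144 + (-2 - 1*10)) + 112551)/(119561 - 433336) = (1/(-144 + (-2 - 10)) + 112551)/(-313775) = (1/(-144 - 12) + 112551)*(-1/313775) = (1/(-156) + 112551)*(-1/313775) = (-1/156 + 112551)*(-1/313775) = (17557955/156)*(-1/313775) = -3511591/9789780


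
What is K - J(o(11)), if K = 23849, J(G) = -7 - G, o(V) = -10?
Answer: 23846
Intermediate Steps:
K - J(o(11)) = 23849 - (-7 - 1*(-10)) = 23849 - (-7 + 10) = 23849 - 1*3 = 23849 - 3 = 23846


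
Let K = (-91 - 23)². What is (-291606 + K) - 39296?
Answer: -317906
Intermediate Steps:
K = 12996 (K = (-114)² = 12996)
(-291606 + K) - 39296 = (-291606 + 12996) - 39296 = -278610 - 39296 = -317906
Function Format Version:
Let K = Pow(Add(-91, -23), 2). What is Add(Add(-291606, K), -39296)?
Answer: -317906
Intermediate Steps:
K = 12996 (K = Pow(-114, 2) = 12996)
Add(Add(-291606, K), -39296) = Add(Add(-291606, 12996), -39296) = Add(-278610, -39296) = -317906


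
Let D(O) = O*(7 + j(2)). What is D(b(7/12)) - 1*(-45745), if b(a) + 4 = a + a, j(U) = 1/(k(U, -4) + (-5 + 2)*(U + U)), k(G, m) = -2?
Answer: 3840931/84 ≈ 45725.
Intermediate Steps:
j(U) = 1/(-2 - 6*U) (j(U) = 1/(-2 + (-5 + 2)*(U + U)) = 1/(-2 - 6*U))
b(a) = -4 + 2*a (b(a) = -4 + (a + a) = -4 + 2*a)
D(O) = 97*O/14 (D(O) = O*(7 - 1/(2 + 6*2)) = O*(7 - 1/(2 + 12)) = O*(7 - 1/14) = O*(97/14) = 97*O/14)
D(b(7/12)) - 1*(-45745) = 97*(-4 + 2*(7/12))/14 - 1*(-45745) = 97*(-4 + 2*(7*(1/12)))/14 + 45745 = 97*(-4 + 2*(7/12))/14 + 45745 = 97*(-4 + 7/6)/14 + 45745 = (97/14)*(-17/6) + 45745 = -1649/84 + 45745 = 3840931/84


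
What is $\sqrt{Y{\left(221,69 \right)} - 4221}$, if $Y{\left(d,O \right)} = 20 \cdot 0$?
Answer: $3 i \sqrt{469} \approx 64.969 i$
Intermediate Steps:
$Y{\left(d,O \right)} = 0$
$\sqrt{Y{\left(221,69 \right)} - 4221} = \sqrt{0 - 4221} = \sqrt{-4221} = 3 i \sqrt{469}$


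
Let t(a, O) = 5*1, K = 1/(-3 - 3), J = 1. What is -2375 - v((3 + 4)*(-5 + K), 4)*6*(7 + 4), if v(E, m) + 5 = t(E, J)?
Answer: -2375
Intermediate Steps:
K = -⅙ (K = 1/(-6) = -⅙ ≈ -0.16667)
t(a, O) = 5
v(E, m) = 0 (v(E, m) = -5 + 5 = 0)
-2375 - v((3 + 4)*(-5 + K), 4)*6*(7 + 4) = -2375 - 0*6*(7 + 4) = -2375 - 0*11 = -2375 - 1*0 = -2375 + 0 = -2375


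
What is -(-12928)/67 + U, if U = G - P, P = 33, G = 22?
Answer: 12191/67 ≈ 181.96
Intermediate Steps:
U = -11 (U = 22 - 1*33 = 22 - 33 = -11)
-(-12928)/67 + U = -(-12928)/67 - 11 = -128*(-101/67) - 11 = 12928/67 - 11 = 12191/67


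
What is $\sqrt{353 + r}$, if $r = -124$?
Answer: $\sqrt{229} \approx 15.133$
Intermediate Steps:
$\sqrt{353 + r} = \sqrt{353 - 124} = \sqrt{229}$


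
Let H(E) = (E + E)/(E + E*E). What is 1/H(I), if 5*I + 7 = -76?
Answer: -39/5 ≈ -7.8000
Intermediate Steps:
I = -83/5 (I = -7/5 + (1/5)*(-76) = -7/5 - 76/5 = -83/5 ≈ -16.600)
H(E) = 2*E/(E + E**2) (H(E) = (2*E)/(E + E**2) = 2*E/(E + E**2))
1/H(I) = 1/(2/(1 - 83/5)) = 1/(2/(-78/5)) = 1/(2*(-5/78)) = 1/(-5/39) = -39/5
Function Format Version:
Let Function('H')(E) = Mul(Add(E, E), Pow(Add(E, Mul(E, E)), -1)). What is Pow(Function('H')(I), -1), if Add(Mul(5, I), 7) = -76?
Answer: Rational(-39, 5) ≈ -7.8000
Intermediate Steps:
I = Rational(-83, 5) (I = Add(Rational(-7, 5), Mul(Rational(1, 5), -76)) = Add(Rational(-7, 5), Rational(-76, 5)) = Rational(-83, 5) ≈ -16.600)
Function('H')(E) = Mul(2, E, Pow(Add(E, Pow(E, 2)), -1)) (Function('H')(E) = Mul(Mul(2, E), Pow(Add(E, Pow(E, 2)), -1)) = Mul(2, E, Pow(Add(E, Pow(E, 2)), -1)))
Pow(Function('H')(I), -1) = Pow(Mul(2, Pow(Add(1, Rational(-83, 5)), -1)), -1) = Pow(Mul(2, Pow(Rational(-78, 5), -1)), -1) = Pow(Mul(2, Rational(-5, 78)), -1) = Pow(Rational(-5, 39), -1) = Rational(-39, 5)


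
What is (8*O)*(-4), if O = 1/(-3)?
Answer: 32/3 ≈ 10.667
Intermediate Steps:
O = -⅓ ≈ -0.33333
(8*O)*(-4) = (8*(-⅓))*(-4) = -8/3*(-4) = 32/3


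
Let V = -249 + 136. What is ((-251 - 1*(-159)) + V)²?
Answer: 42025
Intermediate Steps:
V = -113
((-251 - 1*(-159)) + V)² = ((-251 - 1*(-159)) - 113)² = ((-251 + 159) - 113)² = (-92 - 113)² = (-205)² = 42025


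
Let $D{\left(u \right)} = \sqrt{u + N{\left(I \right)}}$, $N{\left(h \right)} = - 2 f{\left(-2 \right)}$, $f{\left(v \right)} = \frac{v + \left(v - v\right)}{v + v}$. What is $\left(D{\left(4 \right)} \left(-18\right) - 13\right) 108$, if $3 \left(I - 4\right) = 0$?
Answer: $-1404 - 1944 \sqrt{3} \approx -4771.1$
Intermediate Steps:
$f{\left(v \right)} = \frac{1}{2}$ ($f{\left(v \right)} = \frac{v + 0}{2 v} = v \frac{1}{2 v} = \frac{1}{2}$)
$I = 4$ ($I = 4 + \frac{1}{3} \cdot 0 = 4 + 0 = 4$)
$N{\left(h \right)} = -1$ ($N{\left(h \right)} = \left(-2\right) \frac{1}{2} = -1$)
$D{\left(u \right)} = \sqrt{-1 + u}$ ($D{\left(u \right)} = \sqrt{u - 1} = \sqrt{-1 + u}$)
$\left(D{\left(4 \right)} \left(-18\right) - 13\right) 108 = \left(\sqrt{-1 + 4} \left(-18\right) - 13\right) 108 = \left(\sqrt{3} \left(-18\right) - 13\right) 108 = \left(- 18 \sqrt{3} - 13\right) 108 = \left(-13 - 18 \sqrt{3}\right) 108 = -1404 - 1944 \sqrt{3}$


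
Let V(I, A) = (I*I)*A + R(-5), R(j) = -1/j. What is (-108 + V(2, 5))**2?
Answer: 192721/25 ≈ 7708.8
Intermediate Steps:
V(I, A) = 1/5 + A*I**2 (V(I, A) = (I*I)*A - 1/(-5) = I**2*A - 1*(-1/5) = A*I**2 + 1/5 = 1/5 + A*I**2)
(-108 + V(2, 5))**2 = (-108 + (1/5 + 5*2**2))**2 = (-108 + (1/5 + 5*4))**2 = (-108 + (1/5 + 20))**2 = (-108 + 101/5)**2 = (-439/5)**2 = 192721/25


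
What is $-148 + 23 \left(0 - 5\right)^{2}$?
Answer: $427$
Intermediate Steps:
$-148 + 23 \left(0 - 5\right)^{2} = -148 + 23 \left(-5\right)^{2} = -148 + 23 \cdot 25 = -148 + 575 = 427$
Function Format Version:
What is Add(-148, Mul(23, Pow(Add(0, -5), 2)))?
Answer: 427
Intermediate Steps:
Add(-148, Mul(23, Pow(Add(0, -5), 2))) = Add(-148, Mul(23, Pow(-5, 2))) = Add(-148, Mul(23, 25)) = Add(-148, 575) = 427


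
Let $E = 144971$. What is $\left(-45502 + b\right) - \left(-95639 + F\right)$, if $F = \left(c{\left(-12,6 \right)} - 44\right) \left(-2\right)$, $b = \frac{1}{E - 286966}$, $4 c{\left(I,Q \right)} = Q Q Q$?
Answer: $\frac{7122043214}{141995} \approx 50157.0$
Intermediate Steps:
$c{\left(I,Q \right)} = \frac{Q^{3}}{4}$ ($c{\left(I,Q \right)} = \frac{Q Q Q}{4} = \frac{Q^{2} Q}{4} = \frac{Q^{3}}{4}$)
$b = - \frac{1}{141995}$ ($b = \frac{1}{144971 - 286966} = \frac{1}{-141995} = - \frac{1}{141995} \approx -7.0425 \cdot 10^{-6}$)
$F = -20$ ($F = \left(\frac{6^{3}}{4} - 44\right) \left(-2\right) = \left(\frac{1}{4} \cdot 216 - 44\right) \left(-2\right) = \left(54 - 44\right) \left(-2\right) = 10 \left(-2\right) = -20$)
$\left(-45502 + b\right) - \left(-95639 + F\right) = \left(-45502 - \frac{1}{141995}\right) + \left(95639 - -20\right) = - \frac{6461056491}{141995} + \left(95639 + 20\right) = - \frac{6461056491}{141995} + 95659 = \frac{7122043214}{141995}$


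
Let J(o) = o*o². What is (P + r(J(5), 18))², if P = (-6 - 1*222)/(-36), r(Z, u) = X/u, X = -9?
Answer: 1225/36 ≈ 34.028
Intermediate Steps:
J(o) = o³
r(Z, u) = -9/u
P = 19/3 (P = (-6 - 222)*(-1/36) = -228*(-1/36) = 19/3 ≈ 6.3333)
(P + r(J(5), 18))² = (19/3 - 9/18)² = (19/3 - 9*1/18)² = (19/3 - ½)² = (35/6)² = 1225/36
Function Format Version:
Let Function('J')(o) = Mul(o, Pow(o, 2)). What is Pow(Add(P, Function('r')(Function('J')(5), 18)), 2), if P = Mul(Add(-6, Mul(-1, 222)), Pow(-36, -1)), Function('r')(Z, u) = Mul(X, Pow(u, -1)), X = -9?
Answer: Rational(1225, 36) ≈ 34.028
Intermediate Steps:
Function('J')(o) = Pow(o, 3)
Function('r')(Z, u) = Mul(-9, Pow(u, -1))
P = Rational(19, 3) (P = Mul(Add(-6, -222), Rational(-1, 36)) = Mul(-228, Rational(-1, 36)) = Rational(19, 3) ≈ 6.3333)
Pow(Add(P, Function('r')(Function('J')(5), 18)), 2) = Pow(Add(Rational(19, 3), Mul(-9, Pow(18, -1))), 2) = Pow(Add(Rational(19, 3), Mul(-9, Rational(1, 18))), 2) = Pow(Add(Rational(19, 3), Rational(-1, 2)), 2) = Pow(Rational(35, 6), 2) = Rational(1225, 36)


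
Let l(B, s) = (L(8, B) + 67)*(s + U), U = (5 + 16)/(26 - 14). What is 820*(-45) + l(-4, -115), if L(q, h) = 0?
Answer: -177951/4 ≈ -44488.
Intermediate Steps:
U = 7/4 (U = 21/12 = 21*(1/12) = 7/4 ≈ 1.7500)
l(B, s) = 469/4 + 67*s (l(B, s) = (0 + 67)*(s + 7/4) = 67*(7/4 + s) = 469/4 + 67*s)
820*(-45) + l(-4, -115) = 820*(-45) + (469/4 + 67*(-115)) = -36900 + (469/4 - 7705) = -36900 - 30351/4 = -177951/4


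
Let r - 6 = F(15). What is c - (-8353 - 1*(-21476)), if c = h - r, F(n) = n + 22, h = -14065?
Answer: -27231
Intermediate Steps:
F(n) = 22 + n
r = 43 (r = 6 + (22 + 15) = 6 + 37 = 43)
c = -14108 (c = -14065 - 1*43 = -14065 - 43 = -14108)
c - (-8353 - 1*(-21476)) = -14108 - (-8353 - 1*(-21476)) = -14108 - (-8353 + 21476) = -14108 - 1*13123 = -14108 - 13123 = -27231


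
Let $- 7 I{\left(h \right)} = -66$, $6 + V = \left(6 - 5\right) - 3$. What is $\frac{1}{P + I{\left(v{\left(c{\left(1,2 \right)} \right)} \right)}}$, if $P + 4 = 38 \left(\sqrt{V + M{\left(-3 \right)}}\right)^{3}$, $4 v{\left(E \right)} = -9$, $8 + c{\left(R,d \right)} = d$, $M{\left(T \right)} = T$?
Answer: $\frac{7}{2478360} + \frac{539 i \sqrt{11}}{2478360} \approx 2.8244 \cdot 10^{-6} + 0.00072131 i$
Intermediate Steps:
$c{\left(R,d \right)} = -8 + d$
$v{\left(E \right)} = - \frac{9}{4}$ ($v{\left(E \right)} = \frac{1}{4} \left(-9\right) = - \frac{9}{4}$)
$V = -8$ ($V = -6 + \left(\left(6 - 5\right) - 3\right) = -6 + \left(1 - 3\right) = -6 - 2 = -8$)
$I{\left(h \right)} = \frac{66}{7}$ ($I{\left(h \right)} = \left(- \frac{1}{7}\right) \left(-66\right) = \frac{66}{7}$)
$P = -4 - 418 i \sqrt{11}$ ($P = -4 + 38 \left(\sqrt{-8 - 3}\right)^{3} = -4 + 38 \left(\sqrt{-11}\right)^{3} = -4 + 38 \left(i \sqrt{11}\right)^{3} = -4 + 38 \left(- 11 i \sqrt{11}\right) = -4 - 418 i \sqrt{11} \approx -4.0 - 1386.3 i$)
$\frac{1}{P + I{\left(v{\left(c{\left(1,2 \right)} \right)} \right)}} = \frac{1}{\left(-4 - 418 i \sqrt{11}\right) + \frac{66}{7}} = \frac{1}{\frac{38}{7} - 418 i \sqrt{11}}$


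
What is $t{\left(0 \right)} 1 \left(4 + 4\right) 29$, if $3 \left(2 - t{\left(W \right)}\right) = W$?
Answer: $464$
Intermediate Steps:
$t{\left(W \right)} = 2 - \frac{W}{3}$
$t{\left(0 \right)} 1 \left(4 + 4\right) 29 = \left(2 - 0\right) 1 \left(4 + 4\right) 29 = \left(2 + 0\right) 1 \cdot 8 \cdot 29 = 2 \cdot 8 \cdot 29 = 16 \cdot 29 = 464$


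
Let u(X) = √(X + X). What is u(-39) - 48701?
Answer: -48701 + I*√78 ≈ -48701.0 + 8.8318*I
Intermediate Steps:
u(X) = √2*√X (u(X) = √(2*X) = √2*√X)
u(-39) - 48701 = √2*√(-39) - 48701 = √2*(I*√39) - 48701 = I*√78 - 48701 = -48701 + I*√78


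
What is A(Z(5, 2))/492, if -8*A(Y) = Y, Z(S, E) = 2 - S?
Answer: 1/1312 ≈ 0.00076220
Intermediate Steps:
A(Y) = -Y/8
A(Z(5, 2))/492 = -(2 - 1*5)/8/492 = -(2 - 5)/8*(1/492) = -⅛*(-3)*(1/492) = (3/8)*(1/492) = 1/1312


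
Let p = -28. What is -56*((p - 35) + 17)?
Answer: 2576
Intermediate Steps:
-56*((p - 35) + 17) = -56*((-28 - 35) + 17) = -56*(-63 + 17) = -56*(-46) = 2576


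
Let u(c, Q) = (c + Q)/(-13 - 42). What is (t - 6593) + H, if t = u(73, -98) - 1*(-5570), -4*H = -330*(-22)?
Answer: -31213/11 ≈ -2837.5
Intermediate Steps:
u(c, Q) = -Q/55 - c/55 (u(c, Q) = (Q + c)/(-55) = (Q + c)*(-1/55) = -Q/55 - c/55)
H = -1815 (H = -(-165)*(-22)/2 = -¼*7260 = -1815)
t = 61275/11 (t = (-1/55*(-98) - 1/55*73) - 1*(-5570) = (98/55 - 73/55) + 5570 = 5/11 + 5570 = 61275/11 ≈ 5570.5)
(t - 6593) + H = (61275/11 - 6593) - 1815 = -11248/11 - 1815 = -31213/11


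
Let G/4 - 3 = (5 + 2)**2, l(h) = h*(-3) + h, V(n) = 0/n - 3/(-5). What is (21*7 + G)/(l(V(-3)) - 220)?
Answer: -1775/1106 ≈ -1.6049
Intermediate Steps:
V(n) = 3/5 (V(n) = 0 - 3*(-1/5) = 0 + 3/5 = 3/5)
l(h) = -2*h (l(h) = -3*h + h = -2*h)
G = 208 (G = 12 + 4*(5 + 2)**2 = 12 + 4*7**2 = 12 + 4*49 = 12 + 196 = 208)
(21*7 + G)/(l(V(-3)) - 220) = (21*7 + 208)/(-2*3/5 - 220) = (147 + 208)/(-6/5 - 220) = 355/(-1106/5) = 355*(-5/1106) = -1775/1106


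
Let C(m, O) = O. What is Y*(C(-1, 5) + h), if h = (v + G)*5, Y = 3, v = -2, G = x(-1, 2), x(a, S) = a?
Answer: -30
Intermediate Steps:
G = -1
h = -15 (h = (-2 - 1)*5 = -3*5 = -15)
Y*(C(-1, 5) + h) = 3*(5 - 15) = 3*(-10) = -30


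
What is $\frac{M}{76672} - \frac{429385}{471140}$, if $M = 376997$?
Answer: $\frac{7234827993}{1806162304} \approx 4.0056$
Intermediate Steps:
$\frac{M}{76672} - \frac{429385}{471140} = \frac{376997}{76672} - \frac{429385}{471140} = 376997 \cdot \frac{1}{76672} - \frac{85877}{94228} = \frac{376997}{76672} - \frac{85877}{94228} = \frac{7234827993}{1806162304}$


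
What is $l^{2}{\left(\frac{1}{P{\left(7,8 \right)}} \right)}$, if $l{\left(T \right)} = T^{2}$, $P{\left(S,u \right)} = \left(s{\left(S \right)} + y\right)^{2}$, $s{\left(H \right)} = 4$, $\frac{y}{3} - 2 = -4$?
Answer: $\frac{1}{256} \approx 0.0039063$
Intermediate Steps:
$y = -6$ ($y = 6 + 3 \left(-4\right) = 6 - 12 = -6$)
$P{\left(S,u \right)} = 4$ ($P{\left(S,u \right)} = \left(4 - 6\right)^{2} = \left(-2\right)^{2} = 4$)
$l^{2}{\left(\frac{1}{P{\left(7,8 \right)}} \right)} = \left(\left(\frac{1}{4}\right)^{2}\right)^{2} = \left(\frac{1}{16}\right)^{2} = \frac{1}{256}$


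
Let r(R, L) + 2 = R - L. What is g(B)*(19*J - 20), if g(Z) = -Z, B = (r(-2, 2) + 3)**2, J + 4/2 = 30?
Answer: -4608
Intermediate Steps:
J = 28 (J = -2 + 30 = 28)
r(R, L) = -2 + R - L (r(R, L) = -2 + (R - L) = -2 + R - L)
B = 9 (B = ((-2 - 2 - 1*2) + 3)**2 = ((-2 - 2 - 2) + 3)**2 = (-6 + 3)**2 = (-3)**2 = 9)
g(B)*(19*J - 20) = (-1*9)*(19*28 - 20) = -9*(532 - 20) = -9*512 = -4608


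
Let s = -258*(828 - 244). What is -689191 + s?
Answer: -839863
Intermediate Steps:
s = -150672 (s = -258*584 = -150672)
-689191 + s = -689191 - 150672 = -839863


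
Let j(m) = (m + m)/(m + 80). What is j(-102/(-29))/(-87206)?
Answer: -51/52803233 ≈ -9.6585e-7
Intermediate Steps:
j(m) = 2*m/(80 + m) (j(m) = (2*m)/(80 + m) = 2*m/(80 + m))
j(-102/(-29))/(-87206) = (2*(-102/(-29))/(80 - 102/(-29)))/(-87206) = (2*(-102*(-1/29))/(80 - 102*(-1/29)))*(-1/87206) = (2*(102/29)/(80 + 102/29))*(-1/87206) = (2*(102/29)/(2422/29))*(-1/87206) = (2*(102/29)*(29/2422))*(-1/87206) = (102/1211)*(-1/87206) = -51/52803233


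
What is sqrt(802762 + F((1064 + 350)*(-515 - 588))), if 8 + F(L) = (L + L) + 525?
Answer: I*sqrt(2316005) ≈ 1521.8*I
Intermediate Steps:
F(L) = 517 + 2*L (F(L) = -8 + ((L + L) + 525) = -8 + (2*L + 525) = -8 + (525 + 2*L) = 517 + 2*L)
sqrt(802762 + F((1064 + 350)*(-515 - 588))) = sqrt(802762 + (517 + 2*((1064 + 350)*(-515 - 588)))) = sqrt(802762 + (517 + 2*(1414*(-1103)))) = sqrt(802762 + (517 + 2*(-1559642))) = sqrt(802762 + (517 - 3119284)) = sqrt(802762 - 3118767) = sqrt(-2316005) = I*sqrt(2316005)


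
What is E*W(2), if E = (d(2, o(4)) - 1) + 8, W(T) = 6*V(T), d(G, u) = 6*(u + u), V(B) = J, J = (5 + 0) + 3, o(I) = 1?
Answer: 912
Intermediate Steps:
J = 8 (J = 5 + 3 = 8)
V(B) = 8
d(G, u) = 12*u (d(G, u) = 6*(2*u) = 12*u)
W(T) = 48 (W(T) = 6*8 = 48)
E = 19 (E = (12*1 - 1) + 8 = (12 - 1) + 8 = 11 + 8 = 19)
E*W(2) = 19*48 = 912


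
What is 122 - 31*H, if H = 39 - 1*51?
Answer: 494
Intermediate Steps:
H = -12 (H = 39 - 51 = -12)
122 - 31*H = 122 - 31*(-12) = 122 + 372 = 494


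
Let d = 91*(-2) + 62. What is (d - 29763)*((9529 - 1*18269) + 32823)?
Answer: -719672289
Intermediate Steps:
d = -120 (d = -182 + 62 = -120)
(d - 29763)*((9529 - 1*18269) + 32823) = (-120 - 29763)*((9529 - 1*18269) + 32823) = -29883*((9529 - 18269) + 32823) = -29883*(-8740 + 32823) = -29883*24083 = -719672289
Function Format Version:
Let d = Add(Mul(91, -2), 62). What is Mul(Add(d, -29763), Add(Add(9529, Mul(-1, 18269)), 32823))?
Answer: -719672289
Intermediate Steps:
d = -120 (d = Add(-182, 62) = -120)
Mul(Add(d, -29763), Add(Add(9529, Mul(-1, 18269)), 32823)) = Mul(Add(-120, -29763), Add(Add(9529, Mul(-1, 18269)), 32823)) = Mul(-29883, Add(Add(9529, -18269), 32823)) = Mul(-29883, Add(-8740, 32823)) = Mul(-29883, 24083) = -719672289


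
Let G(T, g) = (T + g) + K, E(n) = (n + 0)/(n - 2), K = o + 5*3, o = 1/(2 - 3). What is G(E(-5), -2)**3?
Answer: 704969/343 ≈ 2055.3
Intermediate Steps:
o = -1 (o = 1/(-1) = -1)
K = 14 (K = -1 + 5*3 = -1 + 15 = 14)
E(n) = n/(-2 + n)
G(T, g) = 14 + T + g (G(T, g) = (T + g) + 14 = 14 + T + g)
G(E(-5), -2)**3 = (14 - 5/(-2 - 5) - 2)**3 = (14 - 5/(-7) - 2)**3 = (14 - 5*(-1/7) - 2)**3 = (14 + 5/7 - 2)**3 = (89/7)**3 = 704969/343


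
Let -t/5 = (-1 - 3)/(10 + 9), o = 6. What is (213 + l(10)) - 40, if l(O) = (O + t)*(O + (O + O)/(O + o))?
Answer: 11299/38 ≈ 297.34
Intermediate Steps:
t = 20/19 (t = -5*(-1 - 3)/(10 + 9) = -(-20)/19 = -5*(-4/19) = 20/19 ≈ 1.0526)
l(O) = (20/19 + O)*(O + 2*O/(6 + O)) (l(O) = (O + 20/19)*(O + (O + O)/(O + 6)) = (20/19 + O)*(O + (2*O)/(6 + O)) = (20/19 + O)*(O + 2*O/(6 + O)))
(213 + l(10)) - 40 = (213 + (1/19)*10*(160 + 19*10² + 172*10)/(6 + 10)) - 40 = (213 + (1/19)*10*(160 + 19*100 + 1720)/16) - 40 = (213 + (1/19)*10*(1/16)*(160 + 1900 + 1720)) - 40 = (213 + (1/19)*10*(1/16)*3780) - 40 = (213 + 4725/38) - 40 = 12819/38 - 40 = 11299/38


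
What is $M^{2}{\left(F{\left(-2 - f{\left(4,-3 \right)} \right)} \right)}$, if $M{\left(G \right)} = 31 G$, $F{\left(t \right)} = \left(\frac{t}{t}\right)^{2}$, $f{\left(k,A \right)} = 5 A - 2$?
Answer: $961$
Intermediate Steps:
$f{\left(k,A \right)} = -2 + 5 A$
$F{\left(t \right)} = 1$ ($F{\left(t \right)} = 1^{2} = 1$)
$M^{2}{\left(F{\left(-2 - f{\left(4,-3 \right)} \right)} \right)} = \left(31 \cdot 1\right)^{2} = 31^{2} = 961$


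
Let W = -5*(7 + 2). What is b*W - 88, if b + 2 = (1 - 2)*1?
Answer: 47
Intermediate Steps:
W = -45 (W = -5*9 = -45)
b = -3 (b = -2 + (1 - 2)*1 = -2 - 1*1 = -2 - 1 = -3)
b*W - 88 = -3*(-45) - 88 = 135 - 88 = 47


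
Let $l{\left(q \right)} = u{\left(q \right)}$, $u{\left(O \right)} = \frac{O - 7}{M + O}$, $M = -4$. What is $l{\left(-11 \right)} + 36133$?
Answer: $\frac{180671}{5} \approx 36134.0$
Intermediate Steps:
$u{\left(O \right)} = \frac{-7 + O}{-4 + O}$ ($u{\left(O \right)} = \frac{O - 7}{-4 + O} = \frac{-7 + O}{-4 + O}$)
$l{\left(q \right)} = \frac{-7 + q}{-4 + q}$
$l{\left(-11 \right)} + 36133 = \frac{-7 - 11}{-4 - 11} + 36133 = \frac{1}{-15} \left(-18\right) + 36133 = \left(- \frac{1}{15}\right) \left(-18\right) + 36133 = \frac{6}{5} + 36133 = \frac{180671}{5}$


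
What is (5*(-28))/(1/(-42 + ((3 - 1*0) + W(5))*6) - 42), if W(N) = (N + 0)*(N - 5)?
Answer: 3360/1009 ≈ 3.3300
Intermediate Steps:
W(N) = N*(-5 + N)
(5*(-28))/(1/(-42 + ((3 - 1*0) + W(5))*6) - 42) = (5*(-28))/(1/(-42 + ((3 - 1*0) + 5*(-5 + 5))*6) - 42) = -140/(1/(-42 + ((3 + 0) + 5*0)*6) - 42) = -140/(1/(-42 + (3 + 0)*6) - 42) = -140/(1/(-42 + 3*6) - 42) = -140/(1/(-42 + 18) - 42) = -140/(1/(-24) - 42) = -140/(-1/24 - 42) = -140/(-1009/24) = -140*(-24/1009) = 3360/1009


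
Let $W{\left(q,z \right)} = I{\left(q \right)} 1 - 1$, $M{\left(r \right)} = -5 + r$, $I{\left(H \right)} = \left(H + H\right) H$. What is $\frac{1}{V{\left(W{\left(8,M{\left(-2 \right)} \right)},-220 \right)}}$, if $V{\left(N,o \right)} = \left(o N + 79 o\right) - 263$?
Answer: $- \frac{1}{45583} \approx -2.1938 \cdot 10^{-5}$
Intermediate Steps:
$I{\left(H \right)} = 2 H^{2}$ ($I{\left(H \right)} = 2 H H = 2 H^{2}$)
$W{\left(q,z \right)} = -1 + 2 q^{2}$ ($W{\left(q,z \right)} = 2 q^{2} \cdot 1 - 1 = 2 q^{2} - 1 = -1 + 2 q^{2}$)
$V{\left(N,o \right)} = -263 + 79 o + N o$ ($V{\left(N,o \right)} = \left(N o + 79 o\right) - 263 = \left(79 o + N o\right) - 263 = -263 + 79 o + N o$)
$\frac{1}{V{\left(W{\left(8,M{\left(-2 \right)} \right)},-220 \right)}} = \frac{1}{-263 + 79 \left(-220\right) + \left(-1 + 2 \cdot 8^{2}\right) \left(-220\right)} = \frac{1}{-263 - 17380 + \left(-1 + 2 \cdot 64\right) \left(-220\right)} = \frac{1}{-263 - 17380 + \left(-1 + 128\right) \left(-220\right)} = \frac{1}{-263 - 17380 + 127 \left(-220\right)} = \frac{1}{-263 - 17380 - 27940} = \frac{1}{-45583} = - \frac{1}{45583}$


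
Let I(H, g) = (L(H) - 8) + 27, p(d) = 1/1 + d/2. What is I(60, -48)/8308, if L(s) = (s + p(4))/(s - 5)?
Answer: 277/114235 ≈ 0.0024248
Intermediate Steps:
p(d) = 1 + d/2 (p(d) = 1*1 + d*(½) = 1 + d/2)
L(s) = (3 + s)/(-5 + s) (L(s) = (s + (1 + (½)*4))/(s - 5) = (s + (1 + 2))/(-5 + s) = (s + 3)/(-5 + s) = (3 + s)/(-5 + s))
I(H, g) = 19 + (3 + H)/(-5 + H) (I(H, g) = ((3 + H)/(-5 + H) - 8) + 27 = (-8 + (3 + H)/(-5 + H)) + 27 = 19 + (3 + H)/(-5 + H))
I(60, -48)/8308 = (4*(-23 + 5*60)/(-5 + 60))/8308 = (4*(-23 + 300)/55)*(1/8308) = (4*(1/55)*277)*(1/8308) = (1108/55)*(1/8308) = 277/114235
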